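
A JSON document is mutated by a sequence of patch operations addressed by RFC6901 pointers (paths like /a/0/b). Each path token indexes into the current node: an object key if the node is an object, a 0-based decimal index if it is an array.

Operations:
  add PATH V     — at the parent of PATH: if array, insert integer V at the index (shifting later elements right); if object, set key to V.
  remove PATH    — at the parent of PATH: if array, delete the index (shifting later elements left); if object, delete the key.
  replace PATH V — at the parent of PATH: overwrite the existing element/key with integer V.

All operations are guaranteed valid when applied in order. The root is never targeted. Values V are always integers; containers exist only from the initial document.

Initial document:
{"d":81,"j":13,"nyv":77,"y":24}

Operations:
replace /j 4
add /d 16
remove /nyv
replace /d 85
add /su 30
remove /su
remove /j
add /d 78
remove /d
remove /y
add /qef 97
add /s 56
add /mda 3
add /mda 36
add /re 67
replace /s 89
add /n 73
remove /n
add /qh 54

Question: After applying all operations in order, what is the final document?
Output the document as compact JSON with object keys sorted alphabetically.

After op 1 (replace /j 4): {"d":81,"j":4,"nyv":77,"y":24}
After op 2 (add /d 16): {"d":16,"j":4,"nyv":77,"y":24}
After op 3 (remove /nyv): {"d":16,"j":4,"y":24}
After op 4 (replace /d 85): {"d":85,"j":4,"y":24}
After op 5 (add /su 30): {"d":85,"j":4,"su":30,"y":24}
After op 6 (remove /su): {"d":85,"j":4,"y":24}
After op 7 (remove /j): {"d":85,"y":24}
After op 8 (add /d 78): {"d":78,"y":24}
After op 9 (remove /d): {"y":24}
After op 10 (remove /y): {}
After op 11 (add /qef 97): {"qef":97}
After op 12 (add /s 56): {"qef":97,"s":56}
After op 13 (add /mda 3): {"mda":3,"qef":97,"s":56}
After op 14 (add /mda 36): {"mda":36,"qef":97,"s":56}
After op 15 (add /re 67): {"mda":36,"qef":97,"re":67,"s":56}
After op 16 (replace /s 89): {"mda":36,"qef":97,"re":67,"s":89}
After op 17 (add /n 73): {"mda":36,"n":73,"qef":97,"re":67,"s":89}
After op 18 (remove /n): {"mda":36,"qef":97,"re":67,"s":89}
After op 19 (add /qh 54): {"mda":36,"qef":97,"qh":54,"re":67,"s":89}

Answer: {"mda":36,"qef":97,"qh":54,"re":67,"s":89}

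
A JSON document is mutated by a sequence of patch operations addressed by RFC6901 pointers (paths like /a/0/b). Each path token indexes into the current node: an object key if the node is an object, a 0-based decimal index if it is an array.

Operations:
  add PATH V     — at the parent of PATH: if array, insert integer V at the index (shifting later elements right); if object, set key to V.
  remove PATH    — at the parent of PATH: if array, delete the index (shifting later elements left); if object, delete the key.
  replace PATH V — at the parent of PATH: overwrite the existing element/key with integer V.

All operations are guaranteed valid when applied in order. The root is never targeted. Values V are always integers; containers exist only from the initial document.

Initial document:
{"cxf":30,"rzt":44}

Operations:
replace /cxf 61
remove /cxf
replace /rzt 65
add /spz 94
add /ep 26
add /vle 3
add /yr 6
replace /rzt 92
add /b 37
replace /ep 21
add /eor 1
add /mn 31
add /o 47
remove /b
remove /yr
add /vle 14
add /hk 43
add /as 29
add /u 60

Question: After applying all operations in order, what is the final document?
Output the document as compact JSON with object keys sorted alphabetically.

Answer: {"as":29,"eor":1,"ep":21,"hk":43,"mn":31,"o":47,"rzt":92,"spz":94,"u":60,"vle":14}

Derivation:
After op 1 (replace /cxf 61): {"cxf":61,"rzt":44}
After op 2 (remove /cxf): {"rzt":44}
After op 3 (replace /rzt 65): {"rzt":65}
After op 4 (add /spz 94): {"rzt":65,"spz":94}
After op 5 (add /ep 26): {"ep":26,"rzt":65,"spz":94}
After op 6 (add /vle 3): {"ep":26,"rzt":65,"spz":94,"vle":3}
After op 7 (add /yr 6): {"ep":26,"rzt":65,"spz":94,"vle":3,"yr":6}
After op 8 (replace /rzt 92): {"ep":26,"rzt":92,"spz":94,"vle":3,"yr":6}
After op 9 (add /b 37): {"b":37,"ep":26,"rzt":92,"spz":94,"vle":3,"yr":6}
After op 10 (replace /ep 21): {"b":37,"ep":21,"rzt":92,"spz":94,"vle":3,"yr":6}
After op 11 (add /eor 1): {"b":37,"eor":1,"ep":21,"rzt":92,"spz":94,"vle":3,"yr":6}
After op 12 (add /mn 31): {"b":37,"eor":1,"ep":21,"mn":31,"rzt":92,"spz":94,"vle":3,"yr":6}
After op 13 (add /o 47): {"b":37,"eor":1,"ep":21,"mn":31,"o":47,"rzt":92,"spz":94,"vle":3,"yr":6}
After op 14 (remove /b): {"eor":1,"ep":21,"mn":31,"o":47,"rzt":92,"spz":94,"vle":3,"yr":6}
After op 15 (remove /yr): {"eor":1,"ep":21,"mn":31,"o":47,"rzt":92,"spz":94,"vle":3}
After op 16 (add /vle 14): {"eor":1,"ep":21,"mn":31,"o":47,"rzt":92,"spz":94,"vle":14}
After op 17 (add /hk 43): {"eor":1,"ep":21,"hk":43,"mn":31,"o":47,"rzt":92,"spz":94,"vle":14}
After op 18 (add /as 29): {"as":29,"eor":1,"ep":21,"hk":43,"mn":31,"o":47,"rzt":92,"spz":94,"vle":14}
After op 19 (add /u 60): {"as":29,"eor":1,"ep":21,"hk":43,"mn":31,"o":47,"rzt":92,"spz":94,"u":60,"vle":14}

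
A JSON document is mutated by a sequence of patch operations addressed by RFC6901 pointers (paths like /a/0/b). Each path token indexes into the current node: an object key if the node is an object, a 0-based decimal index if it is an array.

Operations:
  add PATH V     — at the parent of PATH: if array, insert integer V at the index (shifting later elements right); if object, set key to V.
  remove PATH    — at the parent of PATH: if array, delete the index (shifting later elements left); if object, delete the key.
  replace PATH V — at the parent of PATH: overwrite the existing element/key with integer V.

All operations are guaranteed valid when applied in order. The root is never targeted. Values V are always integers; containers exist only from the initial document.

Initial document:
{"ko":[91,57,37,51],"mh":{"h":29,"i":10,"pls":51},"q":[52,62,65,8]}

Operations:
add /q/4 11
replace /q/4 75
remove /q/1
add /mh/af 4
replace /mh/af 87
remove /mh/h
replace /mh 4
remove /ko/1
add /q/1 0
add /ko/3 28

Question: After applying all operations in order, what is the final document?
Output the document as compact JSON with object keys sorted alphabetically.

Answer: {"ko":[91,37,51,28],"mh":4,"q":[52,0,65,8,75]}

Derivation:
After op 1 (add /q/4 11): {"ko":[91,57,37,51],"mh":{"h":29,"i":10,"pls":51},"q":[52,62,65,8,11]}
After op 2 (replace /q/4 75): {"ko":[91,57,37,51],"mh":{"h":29,"i":10,"pls":51},"q":[52,62,65,8,75]}
After op 3 (remove /q/1): {"ko":[91,57,37,51],"mh":{"h":29,"i":10,"pls":51},"q":[52,65,8,75]}
After op 4 (add /mh/af 4): {"ko":[91,57,37,51],"mh":{"af":4,"h":29,"i":10,"pls":51},"q":[52,65,8,75]}
After op 5 (replace /mh/af 87): {"ko":[91,57,37,51],"mh":{"af":87,"h":29,"i":10,"pls":51},"q":[52,65,8,75]}
After op 6 (remove /mh/h): {"ko":[91,57,37,51],"mh":{"af":87,"i":10,"pls":51},"q":[52,65,8,75]}
After op 7 (replace /mh 4): {"ko":[91,57,37,51],"mh":4,"q":[52,65,8,75]}
After op 8 (remove /ko/1): {"ko":[91,37,51],"mh":4,"q":[52,65,8,75]}
After op 9 (add /q/1 0): {"ko":[91,37,51],"mh":4,"q":[52,0,65,8,75]}
After op 10 (add /ko/3 28): {"ko":[91,37,51,28],"mh":4,"q":[52,0,65,8,75]}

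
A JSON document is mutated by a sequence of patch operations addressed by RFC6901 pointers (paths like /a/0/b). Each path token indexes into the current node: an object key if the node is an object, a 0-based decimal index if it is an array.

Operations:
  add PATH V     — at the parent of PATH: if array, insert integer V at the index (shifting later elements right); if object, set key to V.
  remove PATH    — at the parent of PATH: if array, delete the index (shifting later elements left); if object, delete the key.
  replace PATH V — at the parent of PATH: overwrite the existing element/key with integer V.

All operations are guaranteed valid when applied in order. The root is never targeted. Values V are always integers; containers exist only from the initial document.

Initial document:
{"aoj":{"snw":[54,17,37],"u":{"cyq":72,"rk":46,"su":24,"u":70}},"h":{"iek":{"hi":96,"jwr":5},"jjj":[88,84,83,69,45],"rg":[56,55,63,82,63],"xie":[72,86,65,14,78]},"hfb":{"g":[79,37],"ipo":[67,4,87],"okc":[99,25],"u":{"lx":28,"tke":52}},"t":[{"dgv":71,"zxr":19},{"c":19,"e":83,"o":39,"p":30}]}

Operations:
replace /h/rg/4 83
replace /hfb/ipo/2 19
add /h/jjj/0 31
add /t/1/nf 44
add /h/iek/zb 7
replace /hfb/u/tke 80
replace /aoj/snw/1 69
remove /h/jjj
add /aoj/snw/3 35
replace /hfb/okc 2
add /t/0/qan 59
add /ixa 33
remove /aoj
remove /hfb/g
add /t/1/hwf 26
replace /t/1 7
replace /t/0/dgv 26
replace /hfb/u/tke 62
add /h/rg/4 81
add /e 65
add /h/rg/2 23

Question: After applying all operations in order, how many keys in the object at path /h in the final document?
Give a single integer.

After op 1 (replace /h/rg/4 83): {"aoj":{"snw":[54,17,37],"u":{"cyq":72,"rk":46,"su":24,"u":70}},"h":{"iek":{"hi":96,"jwr":5},"jjj":[88,84,83,69,45],"rg":[56,55,63,82,83],"xie":[72,86,65,14,78]},"hfb":{"g":[79,37],"ipo":[67,4,87],"okc":[99,25],"u":{"lx":28,"tke":52}},"t":[{"dgv":71,"zxr":19},{"c":19,"e":83,"o":39,"p":30}]}
After op 2 (replace /hfb/ipo/2 19): {"aoj":{"snw":[54,17,37],"u":{"cyq":72,"rk":46,"su":24,"u":70}},"h":{"iek":{"hi":96,"jwr":5},"jjj":[88,84,83,69,45],"rg":[56,55,63,82,83],"xie":[72,86,65,14,78]},"hfb":{"g":[79,37],"ipo":[67,4,19],"okc":[99,25],"u":{"lx":28,"tke":52}},"t":[{"dgv":71,"zxr":19},{"c":19,"e":83,"o":39,"p":30}]}
After op 3 (add /h/jjj/0 31): {"aoj":{"snw":[54,17,37],"u":{"cyq":72,"rk":46,"su":24,"u":70}},"h":{"iek":{"hi":96,"jwr":5},"jjj":[31,88,84,83,69,45],"rg":[56,55,63,82,83],"xie":[72,86,65,14,78]},"hfb":{"g":[79,37],"ipo":[67,4,19],"okc":[99,25],"u":{"lx":28,"tke":52}},"t":[{"dgv":71,"zxr":19},{"c":19,"e":83,"o":39,"p":30}]}
After op 4 (add /t/1/nf 44): {"aoj":{"snw":[54,17,37],"u":{"cyq":72,"rk":46,"su":24,"u":70}},"h":{"iek":{"hi":96,"jwr":5},"jjj":[31,88,84,83,69,45],"rg":[56,55,63,82,83],"xie":[72,86,65,14,78]},"hfb":{"g":[79,37],"ipo":[67,4,19],"okc":[99,25],"u":{"lx":28,"tke":52}},"t":[{"dgv":71,"zxr":19},{"c":19,"e":83,"nf":44,"o":39,"p":30}]}
After op 5 (add /h/iek/zb 7): {"aoj":{"snw":[54,17,37],"u":{"cyq":72,"rk":46,"su":24,"u":70}},"h":{"iek":{"hi":96,"jwr":5,"zb":7},"jjj":[31,88,84,83,69,45],"rg":[56,55,63,82,83],"xie":[72,86,65,14,78]},"hfb":{"g":[79,37],"ipo":[67,4,19],"okc":[99,25],"u":{"lx":28,"tke":52}},"t":[{"dgv":71,"zxr":19},{"c":19,"e":83,"nf":44,"o":39,"p":30}]}
After op 6 (replace /hfb/u/tke 80): {"aoj":{"snw":[54,17,37],"u":{"cyq":72,"rk":46,"su":24,"u":70}},"h":{"iek":{"hi":96,"jwr":5,"zb":7},"jjj":[31,88,84,83,69,45],"rg":[56,55,63,82,83],"xie":[72,86,65,14,78]},"hfb":{"g":[79,37],"ipo":[67,4,19],"okc":[99,25],"u":{"lx":28,"tke":80}},"t":[{"dgv":71,"zxr":19},{"c":19,"e":83,"nf":44,"o":39,"p":30}]}
After op 7 (replace /aoj/snw/1 69): {"aoj":{"snw":[54,69,37],"u":{"cyq":72,"rk":46,"su":24,"u":70}},"h":{"iek":{"hi":96,"jwr":5,"zb":7},"jjj":[31,88,84,83,69,45],"rg":[56,55,63,82,83],"xie":[72,86,65,14,78]},"hfb":{"g":[79,37],"ipo":[67,4,19],"okc":[99,25],"u":{"lx":28,"tke":80}},"t":[{"dgv":71,"zxr":19},{"c":19,"e":83,"nf":44,"o":39,"p":30}]}
After op 8 (remove /h/jjj): {"aoj":{"snw":[54,69,37],"u":{"cyq":72,"rk":46,"su":24,"u":70}},"h":{"iek":{"hi":96,"jwr":5,"zb":7},"rg":[56,55,63,82,83],"xie":[72,86,65,14,78]},"hfb":{"g":[79,37],"ipo":[67,4,19],"okc":[99,25],"u":{"lx":28,"tke":80}},"t":[{"dgv":71,"zxr":19},{"c":19,"e":83,"nf":44,"o":39,"p":30}]}
After op 9 (add /aoj/snw/3 35): {"aoj":{"snw":[54,69,37,35],"u":{"cyq":72,"rk":46,"su":24,"u":70}},"h":{"iek":{"hi":96,"jwr":5,"zb":7},"rg":[56,55,63,82,83],"xie":[72,86,65,14,78]},"hfb":{"g":[79,37],"ipo":[67,4,19],"okc":[99,25],"u":{"lx":28,"tke":80}},"t":[{"dgv":71,"zxr":19},{"c":19,"e":83,"nf":44,"o":39,"p":30}]}
After op 10 (replace /hfb/okc 2): {"aoj":{"snw":[54,69,37,35],"u":{"cyq":72,"rk":46,"su":24,"u":70}},"h":{"iek":{"hi":96,"jwr":5,"zb":7},"rg":[56,55,63,82,83],"xie":[72,86,65,14,78]},"hfb":{"g":[79,37],"ipo":[67,4,19],"okc":2,"u":{"lx":28,"tke":80}},"t":[{"dgv":71,"zxr":19},{"c":19,"e":83,"nf":44,"o":39,"p":30}]}
After op 11 (add /t/0/qan 59): {"aoj":{"snw":[54,69,37,35],"u":{"cyq":72,"rk":46,"su":24,"u":70}},"h":{"iek":{"hi":96,"jwr":5,"zb":7},"rg":[56,55,63,82,83],"xie":[72,86,65,14,78]},"hfb":{"g":[79,37],"ipo":[67,4,19],"okc":2,"u":{"lx":28,"tke":80}},"t":[{"dgv":71,"qan":59,"zxr":19},{"c":19,"e":83,"nf":44,"o":39,"p":30}]}
After op 12 (add /ixa 33): {"aoj":{"snw":[54,69,37,35],"u":{"cyq":72,"rk":46,"su":24,"u":70}},"h":{"iek":{"hi":96,"jwr":5,"zb":7},"rg":[56,55,63,82,83],"xie":[72,86,65,14,78]},"hfb":{"g":[79,37],"ipo":[67,4,19],"okc":2,"u":{"lx":28,"tke":80}},"ixa":33,"t":[{"dgv":71,"qan":59,"zxr":19},{"c":19,"e":83,"nf":44,"o":39,"p":30}]}
After op 13 (remove /aoj): {"h":{"iek":{"hi":96,"jwr":5,"zb":7},"rg":[56,55,63,82,83],"xie":[72,86,65,14,78]},"hfb":{"g":[79,37],"ipo":[67,4,19],"okc":2,"u":{"lx":28,"tke":80}},"ixa":33,"t":[{"dgv":71,"qan":59,"zxr":19},{"c":19,"e":83,"nf":44,"o":39,"p":30}]}
After op 14 (remove /hfb/g): {"h":{"iek":{"hi":96,"jwr":5,"zb":7},"rg":[56,55,63,82,83],"xie":[72,86,65,14,78]},"hfb":{"ipo":[67,4,19],"okc":2,"u":{"lx":28,"tke":80}},"ixa":33,"t":[{"dgv":71,"qan":59,"zxr":19},{"c":19,"e":83,"nf":44,"o":39,"p":30}]}
After op 15 (add /t/1/hwf 26): {"h":{"iek":{"hi":96,"jwr":5,"zb":7},"rg":[56,55,63,82,83],"xie":[72,86,65,14,78]},"hfb":{"ipo":[67,4,19],"okc":2,"u":{"lx":28,"tke":80}},"ixa":33,"t":[{"dgv":71,"qan":59,"zxr":19},{"c":19,"e":83,"hwf":26,"nf":44,"o":39,"p":30}]}
After op 16 (replace /t/1 7): {"h":{"iek":{"hi":96,"jwr":5,"zb":7},"rg":[56,55,63,82,83],"xie":[72,86,65,14,78]},"hfb":{"ipo":[67,4,19],"okc":2,"u":{"lx":28,"tke":80}},"ixa":33,"t":[{"dgv":71,"qan":59,"zxr":19},7]}
After op 17 (replace /t/0/dgv 26): {"h":{"iek":{"hi":96,"jwr":5,"zb":7},"rg":[56,55,63,82,83],"xie":[72,86,65,14,78]},"hfb":{"ipo":[67,4,19],"okc":2,"u":{"lx":28,"tke":80}},"ixa":33,"t":[{"dgv":26,"qan":59,"zxr":19},7]}
After op 18 (replace /hfb/u/tke 62): {"h":{"iek":{"hi":96,"jwr":5,"zb":7},"rg":[56,55,63,82,83],"xie":[72,86,65,14,78]},"hfb":{"ipo":[67,4,19],"okc":2,"u":{"lx":28,"tke":62}},"ixa":33,"t":[{"dgv":26,"qan":59,"zxr":19},7]}
After op 19 (add /h/rg/4 81): {"h":{"iek":{"hi":96,"jwr":5,"zb":7},"rg":[56,55,63,82,81,83],"xie":[72,86,65,14,78]},"hfb":{"ipo":[67,4,19],"okc":2,"u":{"lx":28,"tke":62}},"ixa":33,"t":[{"dgv":26,"qan":59,"zxr":19},7]}
After op 20 (add /e 65): {"e":65,"h":{"iek":{"hi":96,"jwr":5,"zb":7},"rg":[56,55,63,82,81,83],"xie":[72,86,65,14,78]},"hfb":{"ipo":[67,4,19],"okc":2,"u":{"lx":28,"tke":62}},"ixa":33,"t":[{"dgv":26,"qan":59,"zxr":19},7]}
After op 21 (add /h/rg/2 23): {"e":65,"h":{"iek":{"hi":96,"jwr":5,"zb":7},"rg":[56,55,23,63,82,81,83],"xie":[72,86,65,14,78]},"hfb":{"ipo":[67,4,19],"okc":2,"u":{"lx":28,"tke":62}},"ixa":33,"t":[{"dgv":26,"qan":59,"zxr":19},7]}
Size at path /h: 3

Answer: 3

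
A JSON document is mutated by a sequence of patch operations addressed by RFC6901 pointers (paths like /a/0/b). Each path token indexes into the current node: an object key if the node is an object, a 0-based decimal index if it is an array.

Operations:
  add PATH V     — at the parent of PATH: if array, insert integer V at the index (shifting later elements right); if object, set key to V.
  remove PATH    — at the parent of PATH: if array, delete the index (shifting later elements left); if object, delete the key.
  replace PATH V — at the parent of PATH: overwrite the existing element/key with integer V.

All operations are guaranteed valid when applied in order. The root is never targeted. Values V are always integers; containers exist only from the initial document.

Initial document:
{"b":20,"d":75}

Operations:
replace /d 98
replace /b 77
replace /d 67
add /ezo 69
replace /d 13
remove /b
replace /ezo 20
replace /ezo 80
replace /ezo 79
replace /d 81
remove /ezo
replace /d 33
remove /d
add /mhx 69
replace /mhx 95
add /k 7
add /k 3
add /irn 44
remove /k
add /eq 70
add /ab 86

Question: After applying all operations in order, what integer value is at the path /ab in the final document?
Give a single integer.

After op 1 (replace /d 98): {"b":20,"d":98}
After op 2 (replace /b 77): {"b":77,"d":98}
After op 3 (replace /d 67): {"b":77,"d":67}
After op 4 (add /ezo 69): {"b":77,"d":67,"ezo":69}
After op 5 (replace /d 13): {"b":77,"d":13,"ezo":69}
After op 6 (remove /b): {"d":13,"ezo":69}
After op 7 (replace /ezo 20): {"d":13,"ezo":20}
After op 8 (replace /ezo 80): {"d":13,"ezo":80}
After op 9 (replace /ezo 79): {"d":13,"ezo":79}
After op 10 (replace /d 81): {"d":81,"ezo":79}
After op 11 (remove /ezo): {"d":81}
After op 12 (replace /d 33): {"d":33}
After op 13 (remove /d): {}
After op 14 (add /mhx 69): {"mhx":69}
After op 15 (replace /mhx 95): {"mhx":95}
After op 16 (add /k 7): {"k":7,"mhx":95}
After op 17 (add /k 3): {"k":3,"mhx":95}
After op 18 (add /irn 44): {"irn":44,"k":3,"mhx":95}
After op 19 (remove /k): {"irn":44,"mhx":95}
After op 20 (add /eq 70): {"eq":70,"irn":44,"mhx":95}
After op 21 (add /ab 86): {"ab":86,"eq":70,"irn":44,"mhx":95}
Value at /ab: 86

Answer: 86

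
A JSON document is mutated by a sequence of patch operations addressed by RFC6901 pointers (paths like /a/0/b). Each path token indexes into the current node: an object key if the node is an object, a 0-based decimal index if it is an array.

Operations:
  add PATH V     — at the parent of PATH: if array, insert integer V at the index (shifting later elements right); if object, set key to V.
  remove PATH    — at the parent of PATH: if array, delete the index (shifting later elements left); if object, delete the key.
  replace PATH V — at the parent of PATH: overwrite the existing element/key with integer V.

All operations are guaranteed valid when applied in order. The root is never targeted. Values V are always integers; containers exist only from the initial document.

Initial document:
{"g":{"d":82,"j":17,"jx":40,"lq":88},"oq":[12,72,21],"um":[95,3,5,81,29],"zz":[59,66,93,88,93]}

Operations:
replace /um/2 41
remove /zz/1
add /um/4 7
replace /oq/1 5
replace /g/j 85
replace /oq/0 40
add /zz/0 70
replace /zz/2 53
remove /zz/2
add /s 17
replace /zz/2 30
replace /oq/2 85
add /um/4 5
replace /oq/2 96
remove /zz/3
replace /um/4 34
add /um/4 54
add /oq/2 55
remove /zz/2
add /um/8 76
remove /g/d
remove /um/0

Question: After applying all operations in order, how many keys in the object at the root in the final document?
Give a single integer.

Answer: 5

Derivation:
After op 1 (replace /um/2 41): {"g":{"d":82,"j":17,"jx":40,"lq":88},"oq":[12,72,21],"um":[95,3,41,81,29],"zz":[59,66,93,88,93]}
After op 2 (remove /zz/1): {"g":{"d":82,"j":17,"jx":40,"lq":88},"oq":[12,72,21],"um":[95,3,41,81,29],"zz":[59,93,88,93]}
After op 3 (add /um/4 7): {"g":{"d":82,"j":17,"jx":40,"lq":88},"oq":[12,72,21],"um":[95,3,41,81,7,29],"zz":[59,93,88,93]}
After op 4 (replace /oq/1 5): {"g":{"d":82,"j":17,"jx":40,"lq":88},"oq":[12,5,21],"um":[95,3,41,81,7,29],"zz":[59,93,88,93]}
After op 5 (replace /g/j 85): {"g":{"d":82,"j":85,"jx":40,"lq":88},"oq":[12,5,21],"um":[95,3,41,81,7,29],"zz":[59,93,88,93]}
After op 6 (replace /oq/0 40): {"g":{"d":82,"j":85,"jx":40,"lq":88},"oq":[40,5,21],"um":[95,3,41,81,7,29],"zz":[59,93,88,93]}
After op 7 (add /zz/0 70): {"g":{"d":82,"j":85,"jx":40,"lq":88},"oq":[40,5,21],"um":[95,3,41,81,7,29],"zz":[70,59,93,88,93]}
After op 8 (replace /zz/2 53): {"g":{"d":82,"j":85,"jx":40,"lq":88},"oq":[40,5,21],"um":[95,3,41,81,7,29],"zz":[70,59,53,88,93]}
After op 9 (remove /zz/2): {"g":{"d":82,"j":85,"jx":40,"lq":88},"oq":[40,5,21],"um":[95,3,41,81,7,29],"zz":[70,59,88,93]}
After op 10 (add /s 17): {"g":{"d":82,"j":85,"jx":40,"lq":88},"oq":[40,5,21],"s":17,"um":[95,3,41,81,7,29],"zz":[70,59,88,93]}
After op 11 (replace /zz/2 30): {"g":{"d":82,"j":85,"jx":40,"lq":88},"oq":[40,5,21],"s":17,"um":[95,3,41,81,7,29],"zz":[70,59,30,93]}
After op 12 (replace /oq/2 85): {"g":{"d":82,"j":85,"jx":40,"lq":88},"oq":[40,5,85],"s":17,"um":[95,3,41,81,7,29],"zz":[70,59,30,93]}
After op 13 (add /um/4 5): {"g":{"d":82,"j":85,"jx":40,"lq":88},"oq":[40,5,85],"s":17,"um":[95,3,41,81,5,7,29],"zz":[70,59,30,93]}
After op 14 (replace /oq/2 96): {"g":{"d":82,"j":85,"jx":40,"lq":88},"oq":[40,5,96],"s":17,"um":[95,3,41,81,5,7,29],"zz":[70,59,30,93]}
After op 15 (remove /zz/3): {"g":{"d":82,"j":85,"jx":40,"lq":88},"oq":[40,5,96],"s":17,"um":[95,3,41,81,5,7,29],"zz":[70,59,30]}
After op 16 (replace /um/4 34): {"g":{"d":82,"j":85,"jx":40,"lq":88},"oq":[40,5,96],"s":17,"um":[95,3,41,81,34,7,29],"zz":[70,59,30]}
After op 17 (add /um/4 54): {"g":{"d":82,"j":85,"jx":40,"lq":88},"oq":[40,5,96],"s":17,"um":[95,3,41,81,54,34,7,29],"zz":[70,59,30]}
After op 18 (add /oq/2 55): {"g":{"d":82,"j":85,"jx":40,"lq":88},"oq":[40,5,55,96],"s":17,"um":[95,3,41,81,54,34,7,29],"zz":[70,59,30]}
After op 19 (remove /zz/2): {"g":{"d":82,"j":85,"jx":40,"lq":88},"oq":[40,5,55,96],"s":17,"um":[95,3,41,81,54,34,7,29],"zz":[70,59]}
After op 20 (add /um/8 76): {"g":{"d":82,"j":85,"jx":40,"lq":88},"oq":[40,5,55,96],"s":17,"um":[95,3,41,81,54,34,7,29,76],"zz":[70,59]}
After op 21 (remove /g/d): {"g":{"j":85,"jx":40,"lq":88},"oq":[40,5,55,96],"s":17,"um":[95,3,41,81,54,34,7,29,76],"zz":[70,59]}
After op 22 (remove /um/0): {"g":{"j":85,"jx":40,"lq":88},"oq":[40,5,55,96],"s":17,"um":[3,41,81,54,34,7,29,76],"zz":[70,59]}
Size at the root: 5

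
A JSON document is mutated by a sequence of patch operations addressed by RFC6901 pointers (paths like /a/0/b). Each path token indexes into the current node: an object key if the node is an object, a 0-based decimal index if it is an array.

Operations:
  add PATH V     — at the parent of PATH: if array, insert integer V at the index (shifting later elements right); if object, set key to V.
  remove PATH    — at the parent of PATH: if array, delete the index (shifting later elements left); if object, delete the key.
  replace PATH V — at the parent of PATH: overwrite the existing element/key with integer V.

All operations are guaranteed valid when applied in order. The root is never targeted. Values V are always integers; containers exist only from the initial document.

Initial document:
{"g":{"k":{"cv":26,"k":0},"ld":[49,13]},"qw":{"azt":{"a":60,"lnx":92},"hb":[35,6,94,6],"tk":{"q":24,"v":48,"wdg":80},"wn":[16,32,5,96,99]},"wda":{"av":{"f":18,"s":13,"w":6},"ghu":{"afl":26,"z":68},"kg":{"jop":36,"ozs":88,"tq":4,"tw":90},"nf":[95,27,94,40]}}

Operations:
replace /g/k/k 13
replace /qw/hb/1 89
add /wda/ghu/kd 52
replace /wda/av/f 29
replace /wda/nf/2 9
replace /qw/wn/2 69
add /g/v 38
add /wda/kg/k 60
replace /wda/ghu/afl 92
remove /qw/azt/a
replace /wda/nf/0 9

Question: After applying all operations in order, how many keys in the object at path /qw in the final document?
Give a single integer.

After op 1 (replace /g/k/k 13): {"g":{"k":{"cv":26,"k":13},"ld":[49,13]},"qw":{"azt":{"a":60,"lnx":92},"hb":[35,6,94,6],"tk":{"q":24,"v":48,"wdg":80},"wn":[16,32,5,96,99]},"wda":{"av":{"f":18,"s":13,"w":6},"ghu":{"afl":26,"z":68},"kg":{"jop":36,"ozs":88,"tq":4,"tw":90},"nf":[95,27,94,40]}}
After op 2 (replace /qw/hb/1 89): {"g":{"k":{"cv":26,"k":13},"ld":[49,13]},"qw":{"azt":{"a":60,"lnx":92},"hb":[35,89,94,6],"tk":{"q":24,"v":48,"wdg":80},"wn":[16,32,5,96,99]},"wda":{"av":{"f":18,"s":13,"w":6},"ghu":{"afl":26,"z":68},"kg":{"jop":36,"ozs":88,"tq":4,"tw":90},"nf":[95,27,94,40]}}
After op 3 (add /wda/ghu/kd 52): {"g":{"k":{"cv":26,"k":13},"ld":[49,13]},"qw":{"azt":{"a":60,"lnx":92},"hb":[35,89,94,6],"tk":{"q":24,"v":48,"wdg":80},"wn":[16,32,5,96,99]},"wda":{"av":{"f":18,"s":13,"w":6},"ghu":{"afl":26,"kd":52,"z":68},"kg":{"jop":36,"ozs":88,"tq":4,"tw":90},"nf":[95,27,94,40]}}
After op 4 (replace /wda/av/f 29): {"g":{"k":{"cv":26,"k":13},"ld":[49,13]},"qw":{"azt":{"a":60,"lnx":92},"hb":[35,89,94,6],"tk":{"q":24,"v":48,"wdg":80},"wn":[16,32,5,96,99]},"wda":{"av":{"f":29,"s":13,"w":6},"ghu":{"afl":26,"kd":52,"z":68},"kg":{"jop":36,"ozs":88,"tq":4,"tw":90},"nf":[95,27,94,40]}}
After op 5 (replace /wda/nf/2 9): {"g":{"k":{"cv":26,"k":13},"ld":[49,13]},"qw":{"azt":{"a":60,"lnx":92},"hb":[35,89,94,6],"tk":{"q":24,"v":48,"wdg":80},"wn":[16,32,5,96,99]},"wda":{"av":{"f":29,"s":13,"w":6},"ghu":{"afl":26,"kd":52,"z":68},"kg":{"jop":36,"ozs":88,"tq":4,"tw":90},"nf":[95,27,9,40]}}
After op 6 (replace /qw/wn/2 69): {"g":{"k":{"cv":26,"k":13},"ld":[49,13]},"qw":{"azt":{"a":60,"lnx":92},"hb":[35,89,94,6],"tk":{"q":24,"v":48,"wdg":80},"wn":[16,32,69,96,99]},"wda":{"av":{"f":29,"s":13,"w":6},"ghu":{"afl":26,"kd":52,"z":68},"kg":{"jop":36,"ozs":88,"tq":4,"tw":90},"nf":[95,27,9,40]}}
After op 7 (add /g/v 38): {"g":{"k":{"cv":26,"k":13},"ld":[49,13],"v":38},"qw":{"azt":{"a":60,"lnx":92},"hb":[35,89,94,6],"tk":{"q":24,"v":48,"wdg":80},"wn":[16,32,69,96,99]},"wda":{"av":{"f":29,"s":13,"w":6},"ghu":{"afl":26,"kd":52,"z":68},"kg":{"jop":36,"ozs":88,"tq":4,"tw":90},"nf":[95,27,9,40]}}
After op 8 (add /wda/kg/k 60): {"g":{"k":{"cv":26,"k":13},"ld":[49,13],"v":38},"qw":{"azt":{"a":60,"lnx":92},"hb":[35,89,94,6],"tk":{"q":24,"v":48,"wdg":80},"wn":[16,32,69,96,99]},"wda":{"av":{"f":29,"s":13,"w":6},"ghu":{"afl":26,"kd":52,"z":68},"kg":{"jop":36,"k":60,"ozs":88,"tq":4,"tw":90},"nf":[95,27,9,40]}}
After op 9 (replace /wda/ghu/afl 92): {"g":{"k":{"cv":26,"k":13},"ld":[49,13],"v":38},"qw":{"azt":{"a":60,"lnx":92},"hb":[35,89,94,6],"tk":{"q":24,"v":48,"wdg":80},"wn":[16,32,69,96,99]},"wda":{"av":{"f":29,"s":13,"w":6},"ghu":{"afl":92,"kd":52,"z":68},"kg":{"jop":36,"k":60,"ozs":88,"tq":4,"tw":90},"nf":[95,27,9,40]}}
After op 10 (remove /qw/azt/a): {"g":{"k":{"cv":26,"k":13},"ld":[49,13],"v":38},"qw":{"azt":{"lnx":92},"hb":[35,89,94,6],"tk":{"q":24,"v":48,"wdg":80},"wn":[16,32,69,96,99]},"wda":{"av":{"f":29,"s":13,"w":6},"ghu":{"afl":92,"kd":52,"z":68},"kg":{"jop":36,"k":60,"ozs":88,"tq":4,"tw":90},"nf":[95,27,9,40]}}
After op 11 (replace /wda/nf/0 9): {"g":{"k":{"cv":26,"k":13},"ld":[49,13],"v":38},"qw":{"azt":{"lnx":92},"hb":[35,89,94,6],"tk":{"q":24,"v":48,"wdg":80},"wn":[16,32,69,96,99]},"wda":{"av":{"f":29,"s":13,"w":6},"ghu":{"afl":92,"kd":52,"z":68},"kg":{"jop":36,"k":60,"ozs":88,"tq":4,"tw":90},"nf":[9,27,9,40]}}
Size at path /qw: 4

Answer: 4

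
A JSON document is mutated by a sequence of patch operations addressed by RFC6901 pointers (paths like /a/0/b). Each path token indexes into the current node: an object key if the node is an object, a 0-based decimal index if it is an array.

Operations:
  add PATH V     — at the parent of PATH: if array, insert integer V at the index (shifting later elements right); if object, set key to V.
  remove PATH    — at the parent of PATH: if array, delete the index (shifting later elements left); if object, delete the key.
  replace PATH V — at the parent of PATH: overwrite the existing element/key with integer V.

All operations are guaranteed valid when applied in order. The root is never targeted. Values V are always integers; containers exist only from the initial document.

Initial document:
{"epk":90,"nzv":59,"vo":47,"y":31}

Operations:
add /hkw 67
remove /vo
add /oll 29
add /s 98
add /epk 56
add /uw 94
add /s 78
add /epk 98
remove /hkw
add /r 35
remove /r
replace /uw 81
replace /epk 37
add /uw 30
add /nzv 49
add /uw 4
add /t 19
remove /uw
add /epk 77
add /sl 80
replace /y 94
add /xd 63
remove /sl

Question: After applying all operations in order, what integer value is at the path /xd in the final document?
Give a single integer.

Answer: 63

Derivation:
After op 1 (add /hkw 67): {"epk":90,"hkw":67,"nzv":59,"vo":47,"y":31}
After op 2 (remove /vo): {"epk":90,"hkw":67,"nzv":59,"y":31}
After op 3 (add /oll 29): {"epk":90,"hkw":67,"nzv":59,"oll":29,"y":31}
After op 4 (add /s 98): {"epk":90,"hkw":67,"nzv":59,"oll":29,"s":98,"y":31}
After op 5 (add /epk 56): {"epk":56,"hkw":67,"nzv":59,"oll":29,"s":98,"y":31}
After op 6 (add /uw 94): {"epk":56,"hkw":67,"nzv":59,"oll":29,"s":98,"uw":94,"y":31}
After op 7 (add /s 78): {"epk":56,"hkw":67,"nzv":59,"oll":29,"s":78,"uw":94,"y":31}
After op 8 (add /epk 98): {"epk":98,"hkw":67,"nzv":59,"oll":29,"s":78,"uw":94,"y":31}
After op 9 (remove /hkw): {"epk":98,"nzv":59,"oll":29,"s":78,"uw":94,"y":31}
After op 10 (add /r 35): {"epk":98,"nzv":59,"oll":29,"r":35,"s":78,"uw":94,"y":31}
After op 11 (remove /r): {"epk":98,"nzv":59,"oll":29,"s":78,"uw":94,"y":31}
After op 12 (replace /uw 81): {"epk":98,"nzv":59,"oll":29,"s":78,"uw":81,"y":31}
After op 13 (replace /epk 37): {"epk":37,"nzv":59,"oll":29,"s":78,"uw":81,"y":31}
After op 14 (add /uw 30): {"epk":37,"nzv":59,"oll":29,"s":78,"uw":30,"y":31}
After op 15 (add /nzv 49): {"epk":37,"nzv":49,"oll":29,"s":78,"uw":30,"y":31}
After op 16 (add /uw 4): {"epk":37,"nzv":49,"oll":29,"s":78,"uw":4,"y":31}
After op 17 (add /t 19): {"epk":37,"nzv":49,"oll":29,"s":78,"t":19,"uw":4,"y":31}
After op 18 (remove /uw): {"epk":37,"nzv":49,"oll":29,"s":78,"t":19,"y":31}
After op 19 (add /epk 77): {"epk":77,"nzv":49,"oll":29,"s":78,"t":19,"y":31}
After op 20 (add /sl 80): {"epk":77,"nzv":49,"oll":29,"s":78,"sl":80,"t":19,"y":31}
After op 21 (replace /y 94): {"epk":77,"nzv":49,"oll":29,"s":78,"sl":80,"t":19,"y":94}
After op 22 (add /xd 63): {"epk":77,"nzv":49,"oll":29,"s":78,"sl":80,"t":19,"xd":63,"y":94}
After op 23 (remove /sl): {"epk":77,"nzv":49,"oll":29,"s":78,"t":19,"xd":63,"y":94}
Value at /xd: 63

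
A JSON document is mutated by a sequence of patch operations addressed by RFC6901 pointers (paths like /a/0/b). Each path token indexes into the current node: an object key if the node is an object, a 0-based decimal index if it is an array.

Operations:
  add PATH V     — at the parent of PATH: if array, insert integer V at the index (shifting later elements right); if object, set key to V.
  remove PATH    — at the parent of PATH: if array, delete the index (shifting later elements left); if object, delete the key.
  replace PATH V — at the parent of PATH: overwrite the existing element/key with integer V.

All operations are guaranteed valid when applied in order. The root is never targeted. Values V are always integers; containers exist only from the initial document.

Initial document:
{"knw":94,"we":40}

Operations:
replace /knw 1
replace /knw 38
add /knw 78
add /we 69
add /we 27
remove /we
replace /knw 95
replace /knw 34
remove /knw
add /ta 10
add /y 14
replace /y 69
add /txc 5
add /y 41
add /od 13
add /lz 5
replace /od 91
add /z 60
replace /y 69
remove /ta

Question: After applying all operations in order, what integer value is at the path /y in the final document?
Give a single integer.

Answer: 69

Derivation:
After op 1 (replace /knw 1): {"knw":1,"we":40}
After op 2 (replace /knw 38): {"knw":38,"we":40}
After op 3 (add /knw 78): {"knw":78,"we":40}
After op 4 (add /we 69): {"knw":78,"we":69}
After op 5 (add /we 27): {"knw":78,"we":27}
After op 6 (remove /we): {"knw":78}
After op 7 (replace /knw 95): {"knw":95}
After op 8 (replace /knw 34): {"knw":34}
After op 9 (remove /knw): {}
After op 10 (add /ta 10): {"ta":10}
After op 11 (add /y 14): {"ta":10,"y":14}
After op 12 (replace /y 69): {"ta":10,"y":69}
After op 13 (add /txc 5): {"ta":10,"txc":5,"y":69}
After op 14 (add /y 41): {"ta":10,"txc":5,"y":41}
After op 15 (add /od 13): {"od":13,"ta":10,"txc":5,"y":41}
After op 16 (add /lz 5): {"lz":5,"od":13,"ta":10,"txc":5,"y":41}
After op 17 (replace /od 91): {"lz":5,"od":91,"ta":10,"txc":5,"y":41}
After op 18 (add /z 60): {"lz":5,"od":91,"ta":10,"txc":5,"y":41,"z":60}
After op 19 (replace /y 69): {"lz":5,"od":91,"ta":10,"txc":5,"y":69,"z":60}
After op 20 (remove /ta): {"lz":5,"od":91,"txc":5,"y":69,"z":60}
Value at /y: 69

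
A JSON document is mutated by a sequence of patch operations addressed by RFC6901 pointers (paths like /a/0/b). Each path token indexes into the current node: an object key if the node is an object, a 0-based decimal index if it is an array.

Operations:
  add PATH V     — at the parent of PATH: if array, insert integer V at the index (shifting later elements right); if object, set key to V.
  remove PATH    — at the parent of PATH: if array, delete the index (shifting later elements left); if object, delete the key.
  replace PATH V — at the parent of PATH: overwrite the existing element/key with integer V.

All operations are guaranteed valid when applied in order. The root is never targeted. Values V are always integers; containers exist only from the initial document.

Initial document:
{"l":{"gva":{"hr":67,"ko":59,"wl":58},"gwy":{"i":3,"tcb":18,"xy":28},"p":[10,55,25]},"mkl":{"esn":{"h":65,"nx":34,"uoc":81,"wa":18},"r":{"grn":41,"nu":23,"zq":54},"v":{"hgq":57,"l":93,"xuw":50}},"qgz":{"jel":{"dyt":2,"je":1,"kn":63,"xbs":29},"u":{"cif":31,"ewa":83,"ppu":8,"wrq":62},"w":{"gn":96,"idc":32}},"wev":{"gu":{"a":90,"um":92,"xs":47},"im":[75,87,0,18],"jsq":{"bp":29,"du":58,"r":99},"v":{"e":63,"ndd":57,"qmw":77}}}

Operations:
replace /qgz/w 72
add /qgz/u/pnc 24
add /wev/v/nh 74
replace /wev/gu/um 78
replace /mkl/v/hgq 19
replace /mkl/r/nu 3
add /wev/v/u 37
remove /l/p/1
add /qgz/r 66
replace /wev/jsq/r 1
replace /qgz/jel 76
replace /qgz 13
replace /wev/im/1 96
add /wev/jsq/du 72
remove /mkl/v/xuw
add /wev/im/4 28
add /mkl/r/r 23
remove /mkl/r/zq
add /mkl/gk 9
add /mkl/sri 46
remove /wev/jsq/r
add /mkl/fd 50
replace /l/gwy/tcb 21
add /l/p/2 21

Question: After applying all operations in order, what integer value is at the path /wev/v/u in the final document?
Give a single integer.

After op 1 (replace /qgz/w 72): {"l":{"gva":{"hr":67,"ko":59,"wl":58},"gwy":{"i":3,"tcb":18,"xy":28},"p":[10,55,25]},"mkl":{"esn":{"h":65,"nx":34,"uoc":81,"wa":18},"r":{"grn":41,"nu":23,"zq":54},"v":{"hgq":57,"l":93,"xuw":50}},"qgz":{"jel":{"dyt":2,"je":1,"kn":63,"xbs":29},"u":{"cif":31,"ewa":83,"ppu":8,"wrq":62},"w":72},"wev":{"gu":{"a":90,"um":92,"xs":47},"im":[75,87,0,18],"jsq":{"bp":29,"du":58,"r":99},"v":{"e":63,"ndd":57,"qmw":77}}}
After op 3 (add /wev/v/nh 74): {"l":{"gva":{"hr":67,"ko":59,"wl":58},"gwy":{"i":3,"tcb":18,"xy":28},"p":[10,55,25]},"mkl":{"esn":{"h":65,"nx":34,"uoc":81,"wa":18},"r":{"grn":41,"nu":23,"zq":54},"v":{"hgq":57,"l":93,"xuw":50}},"qgz":{"jel":{"dyt":2,"je":1,"kn":63,"xbs":29},"u":{"cif":31,"ewa":83,"pnc":24,"ppu":8,"wrq":62},"w":72},"wev":{"gu":{"a":90,"um":92,"xs":47},"im":[75,87,0,18],"jsq":{"bp":29,"du":58,"r":99},"v":{"e":63,"ndd":57,"nh":74,"qmw":77}}}
After op 5 (replace /mkl/v/hgq 19): {"l":{"gva":{"hr":67,"ko":59,"wl":58},"gwy":{"i":3,"tcb":18,"xy":28},"p":[10,55,25]},"mkl":{"esn":{"h":65,"nx":34,"uoc":81,"wa":18},"r":{"grn":41,"nu":23,"zq":54},"v":{"hgq":19,"l":93,"xuw":50}},"qgz":{"jel":{"dyt":2,"je":1,"kn":63,"xbs":29},"u":{"cif":31,"ewa":83,"pnc":24,"ppu":8,"wrq":62},"w":72},"wev":{"gu":{"a":90,"um":78,"xs":47},"im":[75,87,0,18],"jsq":{"bp":29,"du":58,"r":99},"v":{"e":63,"ndd":57,"nh":74,"qmw":77}}}
After op 7 (add /wev/v/u 37): {"l":{"gva":{"hr":67,"ko":59,"wl":58},"gwy":{"i":3,"tcb":18,"xy":28},"p":[10,55,25]},"mkl":{"esn":{"h":65,"nx":34,"uoc":81,"wa":18},"r":{"grn":41,"nu":3,"zq":54},"v":{"hgq":19,"l":93,"xuw":50}},"qgz":{"jel":{"dyt":2,"je":1,"kn":63,"xbs":29},"u":{"cif":31,"ewa":83,"pnc":24,"ppu":8,"wrq":62},"w":72},"wev":{"gu":{"a":90,"um":78,"xs":47},"im":[75,87,0,18],"jsq":{"bp":29,"du":58,"r":99},"v":{"e":63,"ndd":57,"nh":74,"qmw":77,"u":37}}}
After op 9 (add /qgz/r 66): {"l":{"gva":{"hr":67,"ko":59,"wl":58},"gwy":{"i":3,"tcb":18,"xy":28},"p":[10,25]},"mkl":{"esn":{"h":65,"nx":34,"uoc":81,"wa":18},"r":{"grn":41,"nu":3,"zq":54},"v":{"hgq":19,"l":93,"xuw":50}},"qgz":{"jel":{"dyt":2,"je":1,"kn":63,"xbs":29},"r":66,"u":{"cif":31,"ewa":83,"pnc":24,"ppu":8,"wrq":62},"w":72},"wev":{"gu":{"a":90,"um":78,"xs":47},"im":[75,87,0,18],"jsq":{"bp":29,"du":58,"r":99},"v":{"e":63,"ndd":57,"nh":74,"qmw":77,"u":37}}}
After op 11 (replace /qgz/jel 76): {"l":{"gva":{"hr":67,"ko":59,"wl":58},"gwy":{"i":3,"tcb":18,"xy":28},"p":[10,25]},"mkl":{"esn":{"h":65,"nx":34,"uoc":81,"wa":18},"r":{"grn":41,"nu":3,"zq":54},"v":{"hgq":19,"l":93,"xuw":50}},"qgz":{"jel":76,"r":66,"u":{"cif":31,"ewa":83,"pnc":24,"ppu":8,"wrq":62},"w":72},"wev":{"gu":{"a":90,"um":78,"xs":47},"im":[75,87,0,18],"jsq":{"bp":29,"du":58,"r":1},"v":{"e":63,"ndd":57,"nh":74,"qmw":77,"u":37}}}
After op 13 (replace /wev/im/1 96): {"l":{"gva":{"hr":67,"ko":59,"wl":58},"gwy":{"i":3,"tcb":18,"xy":28},"p":[10,25]},"mkl":{"esn":{"h":65,"nx":34,"uoc":81,"wa":18},"r":{"grn":41,"nu":3,"zq":54},"v":{"hgq":19,"l":93,"xuw":50}},"qgz":13,"wev":{"gu":{"a":90,"um":78,"xs":47},"im":[75,96,0,18],"jsq":{"bp":29,"du":58,"r":1},"v":{"e":63,"ndd":57,"nh":74,"qmw":77,"u":37}}}
After op 15 (remove /mkl/v/xuw): {"l":{"gva":{"hr":67,"ko":59,"wl":58},"gwy":{"i":3,"tcb":18,"xy":28},"p":[10,25]},"mkl":{"esn":{"h":65,"nx":34,"uoc":81,"wa":18},"r":{"grn":41,"nu":3,"zq":54},"v":{"hgq":19,"l":93}},"qgz":13,"wev":{"gu":{"a":90,"um":78,"xs":47},"im":[75,96,0,18],"jsq":{"bp":29,"du":72,"r":1},"v":{"e":63,"ndd":57,"nh":74,"qmw":77,"u":37}}}
After op 17 (add /mkl/r/r 23): {"l":{"gva":{"hr":67,"ko":59,"wl":58},"gwy":{"i":3,"tcb":18,"xy":28},"p":[10,25]},"mkl":{"esn":{"h":65,"nx":34,"uoc":81,"wa":18},"r":{"grn":41,"nu":3,"r":23,"zq":54},"v":{"hgq":19,"l":93}},"qgz":13,"wev":{"gu":{"a":90,"um":78,"xs":47},"im":[75,96,0,18,28],"jsq":{"bp":29,"du":72,"r":1},"v":{"e":63,"ndd":57,"nh":74,"qmw":77,"u":37}}}
After op 19 (add /mkl/gk 9): {"l":{"gva":{"hr":67,"ko":59,"wl":58},"gwy":{"i":3,"tcb":18,"xy":28},"p":[10,25]},"mkl":{"esn":{"h":65,"nx":34,"uoc":81,"wa":18},"gk":9,"r":{"grn":41,"nu":3,"r":23},"v":{"hgq":19,"l":93}},"qgz":13,"wev":{"gu":{"a":90,"um":78,"xs":47},"im":[75,96,0,18,28],"jsq":{"bp":29,"du":72,"r":1},"v":{"e":63,"ndd":57,"nh":74,"qmw":77,"u":37}}}
After op 21 (remove /wev/jsq/r): {"l":{"gva":{"hr":67,"ko":59,"wl":58},"gwy":{"i":3,"tcb":18,"xy":28},"p":[10,25]},"mkl":{"esn":{"h":65,"nx":34,"uoc":81,"wa":18},"gk":9,"r":{"grn":41,"nu":3,"r":23},"sri":46,"v":{"hgq":19,"l":93}},"qgz":13,"wev":{"gu":{"a":90,"um":78,"xs":47},"im":[75,96,0,18,28],"jsq":{"bp":29,"du":72},"v":{"e":63,"ndd":57,"nh":74,"qmw":77,"u":37}}}
After op 23 (replace /l/gwy/tcb 21): {"l":{"gva":{"hr":67,"ko":59,"wl":58},"gwy":{"i":3,"tcb":21,"xy":28},"p":[10,25]},"mkl":{"esn":{"h":65,"nx":34,"uoc":81,"wa":18},"fd":50,"gk":9,"r":{"grn":41,"nu":3,"r":23},"sri":46,"v":{"hgq":19,"l":93}},"qgz":13,"wev":{"gu":{"a":90,"um":78,"xs":47},"im":[75,96,0,18,28],"jsq":{"bp":29,"du":72},"v":{"e":63,"ndd":57,"nh":74,"qmw":77,"u":37}}}
Value at /wev/v/u: 37

Answer: 37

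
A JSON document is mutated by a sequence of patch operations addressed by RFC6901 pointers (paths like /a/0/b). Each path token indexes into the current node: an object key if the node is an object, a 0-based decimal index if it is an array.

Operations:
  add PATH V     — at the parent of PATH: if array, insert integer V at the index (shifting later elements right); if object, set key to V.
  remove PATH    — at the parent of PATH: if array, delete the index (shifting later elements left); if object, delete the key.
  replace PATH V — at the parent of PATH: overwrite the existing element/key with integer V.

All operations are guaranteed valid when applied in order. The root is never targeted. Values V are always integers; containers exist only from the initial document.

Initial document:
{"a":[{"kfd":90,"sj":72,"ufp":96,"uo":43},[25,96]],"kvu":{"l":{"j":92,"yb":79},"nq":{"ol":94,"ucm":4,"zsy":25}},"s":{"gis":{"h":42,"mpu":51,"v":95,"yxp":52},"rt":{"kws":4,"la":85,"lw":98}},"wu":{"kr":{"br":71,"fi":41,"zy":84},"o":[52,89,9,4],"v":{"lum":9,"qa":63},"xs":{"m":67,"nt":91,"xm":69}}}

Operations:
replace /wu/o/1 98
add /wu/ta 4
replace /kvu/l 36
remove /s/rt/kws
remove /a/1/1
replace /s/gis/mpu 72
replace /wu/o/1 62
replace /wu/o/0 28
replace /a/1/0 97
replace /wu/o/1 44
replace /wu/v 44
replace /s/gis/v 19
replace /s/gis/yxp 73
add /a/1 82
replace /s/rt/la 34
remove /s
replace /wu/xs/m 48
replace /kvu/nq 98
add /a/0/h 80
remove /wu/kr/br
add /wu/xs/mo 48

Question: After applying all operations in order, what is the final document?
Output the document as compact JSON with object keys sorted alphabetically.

Answer: {"a":[{"h":80,"kfd":90,"sj":72,"ufp":96,"uo":43},82,[97]],"kvu":{"l":36,"nq":98},"wu":{"kr":{"fi":41,"zy":84},"o":[28,44,9,4],"ta":4,"v":44,"xs":{"m":48,"mo":48,"nt":91,"xm":69}}}

Derivation:
After op 1 (replace /wu/o/1 98): {"a":[{"kfd":90,"sj":72,"ufp":96,"uo":43},[25,96]],"kvu":{"l":{"j":92,"yb":79},"nq":{"ol":94,"ucm":4,"zsy":25}},"s":{"gis":{"h":42,"mpu":51,"v":95,"yxp":52},"rt":{"kws":4,"la":85,"lw":98}},"wu":{"kr":{"br":71,"fi":41,"zy":84},"o":[52,98,9,4],"v":{"lum":9,"qa":63},"xs":{"m":67,"nt":91,"xm":69}}}
After op 2 (add /wu/ta 4): {"a":[{"kfd":90,"sj":72,"ufp":96,"uo":43},[25,96]],"kvu":{"l":{"j":92,"yb":79},"nq":{"ol":94,"ucm":4,"zsy":25}},"s":{"gis":{"h":42,"mpu":51,"v":95,"yxp":52},"rt":{"kws":4,"la":85,"lw":98}},"wu":{"kr":{"br":71,"fi":41,"zy":84},"o":[52,98,9,4],"ta":4,"v":{"lum":9,"qa":63},"xs":{"m":67,"nt":91,"xm":69}}}
After op 3 (replace /kvu/l 36): {"a":[{"kfd":90,"sj":72,"ufp":96,"uo":43},[25,96]],"kvu":{"l":36,"nq":{"ol":94,"ucm":4,"zsy":25}},"s":{"gis":{"h":42,"mpu":51,"v":95,"yxp":52},"rt":{"kws":4,"la":85,"lw":98}},"wu":{"kr":{"br":71,"fi":41,"zy":84},"o":[52,98,9,4],"ta":4,"v":{"lum":9,"qa":63},"xs":{"m":67,"nt":91,"xm":69}}}
After op 4 (remove /s/rt/kws): {"a":[{"kfd":90,"sj":72,"ufp":96,"uo":43},[25,96]],"kvu":{"l":36,"nq":{"ol":94,"ucm":4,"zsy":25}},"s":{"gis":{"h":42,"mpu":51,"v":95,"yxp":52},"rt":{"la":85,"lw":98}},"wu":{"kr":{"br":71,"fi":41,"zy":84},"o":[52,98,9,4],"ta":4,"v":{"lum":9,"qa":63},"xs":{"m":67,"nt":91,"xm":69}}}
After op 5 (remove /a/1/1): {"a":[{"kfd":90,"sj":72,"ufp":96,"uo":43},[25]],"kvu":{"l":36,"nq":{"ol":94,"ucm":4,"zsy":25}},"s":{"gis":{"h":42,"mpu":51,"v":95,"yxp":52},"rt":{"la":85,"lw":98}},"wu":{"kr":{"br":71,"fi":41,"zy":84},"o":[52,98,9,4],"ta":4,"v":{"lum":9,"qa":63},"xs":{"m":67,"nt":91,"xm":69}}}
After op 6 (replace /s/gis/mpu 72): {"a":[{"kfd":90,"sj":72,"ufp":96,"uo":43},[25]],"kvu":{"l":36,"nq":{"ol":94,"ucm":4,"zsy":25}},"s":{"gis":{"h":42,"mpu":72,"v":95,"yxp":52},"rt":{"la":85,"lw":98}},"wu":{"kr":{"br":71,"fi":41,"zy":84},"o":[52,98,9,4],"ta":4,"v":{"lum":9,"qa":63},"xs":{"m":67,"nt":91,"xm":69}}}
After op 7 (replace /wu/o/1 62): {"a":[{"kfd":90,"sj":72,"ufp":96,"uo":43},[25]],"kvu":{"l":36,"nq":{"ol":94,"ucm":4,"zsy":25}},"s":{"gis":{"h":42,"mpu":72,"v":95,"yxp":52},"rt":{"la":85,"lw":98}},"wu":{"kr":{"br":71,"fi":41,"zy":84},"o":[52,62,9,4],"ta":4,"v":{"lum":9,"qa":63},"xs":{"m":67,"nt":91,"xm":69}}}
After op 8 (replace /wu/o/0 28): {"a":[{"kfd":90,"sj":72,"ufp":96,"uo":43},[25]],"kvu":{"l":36,"nq":{"ol":94,"ucm":4,"zsy":25}},"s":{"gis":{"h":42,"mpu":72,"v":95,"yxp":52},"rt":{"la":85,"lw":98}},"wu":{"kr":{"br":71,"fi":41,"zy":84},"o":[28,62,9,4],"ta":4,"v":{"lum":9,"qa":63},"xs":{"m":67,"nt":91,"xm":69}}}
After op 9 (replace /a/1/0 97): {"a":[{"kfd":90,"sj":72,"ufp":96,"uo":43},[97]],"kvu":{"l":36,"nq":{"ol":94,"ucm":4,"zsy":25}},"s":{"gis":{"h":42,"mpu":72,"v":95,"yxp":52},"rt":{"la":85,"lw":98}},"wu":{"kr":{"br":71,"fi":41,"zy":84},"o":[28,62,9,4],"ta":4,"v":{"lum":9,"qa":63},"xs":{"m":67,"nt":91,"xm":69}}}
After op 10 (replace /wu/o/1 44): {"a":[{"kfd":90,"sj":72,"ufp":96,"uo":43},[97]],"kvu":{"l":36,"nq":{"ol":94,"ucm":4,"zsy":25}},"s":{"gis":{"h":42,"mpu":72,"v":95,"yxp":52},"rt":{"la":85,"lw":98}},"wu":{"kr":{"br":71,"fi":41,"zy":84},"o":[28,44,9,4],"ta":4,"v":{"lum":9,"qa":63},"xs":{"m":67,"nt":91,"xm":69}}}
After op 11 (replace /wu/v 44): {"a":[{"kfd":90,"sj":72,"ufp":96,"uo":43},[97]],"kvu":{"l":36,"nq":{"ol":94,"ucm":4,"zsy":25}},"s":{"gis":{"h":42,"mpu":72,"v":95,"yxp":52},"rt":{"la":85,"lw":98}},"wu":{"kr":{"br":71,"fi":41,"zy":84},"o":[28,44,9,4],"ta":4,"v":44,"xs":{"m":67,"nt":91,"xm":69}}}
After op 12 (replace /s/gis/v 19): {"a":[{"kfd":90,"sj":72,"ufp":96,"uo":43},[97]],"kvu":{"l":36,"nq":{"ol":94,"ucm":4,"zsy":25}},"s":{"gis":{"h":42,"mpu":72,"v":19,"yxp":52},"rt":{"la":85,"lw":98}},"wu":{"kr":{"br":71,"fi":41,"zy":84},"o":[28,44,9,4],"ta":4,"v":44,"xs":{"m":67,"nt":91,"xm":69}}}
After op 13 (replace /s/gis/yxp 73): {"a":[{"kfd":90,"sj":72,"ufp":96,"uo":43},[97]],"kvu":{"l":36,"nq":{"ol":94,"ucm":4,"zsy":25}},"s":{"gis":{"h":42,"mpu":72,"v":19,"yxp":73},"rt":{"la":85,"lw":98}},"wu":{"kr":{"br":71,"fi":41,"zy":84},"o":[28,44,9,4],"ta":4,"v":44,"xs":{"m":67,"nt":91,"xm":69}}}
After op 14 (add /a/1 82): {"a":[{"kfd":90,"sj":72,"ufp":96,"uo":43},82,[97]],"kvu":{"l":36,"nq":{"ol":94,"ucm":4,"zsy":25}},"s":{"gis":{"h":42,"mpu":72,"v":19,"yxp":73},"rt":{"la":85,"lw":98}},"wu":{"kr":{"br":71,"fi":41,"zy":84},"o":[28,44,9,4],"ta":4,"v":44,"xs":{"m":67,"nt":91,"xm":69}}}
After op 15 (replace /s/rt/la 34): {"a":[{"kfd":90,"sj":72,"ufp":96,"uo":43},82,[97]],"kvu":{"l":36,"nq":{"ol":94,"ucm":4,"zsy":25}},"s":{"gis":{"h":42,"mpu":72,"v":19,"yxp":73},"rt":{"la":34,"lw":98}},"wu":{"kr":{"br":71,"fi":41,"zy":84},"o":[28,44,9,4],"ta":4,"v":44,"xs":{"m":67,"nt":91,"xm":69}}}
After op 16 (remove /s): {"a":[{"kfd":90,"sj":72,"ufp":96,"uo":43},82,[97]],"kvu":{"l":36,"nq":{"ol":94,"ucm":4,"zsy":25}},"wu":{"kr":{"br":71,"fi":41,"zy":84},"o":[28,44,9,4],"ta":4,"v":44,"xs":{"m":67,"nt":91,"xm":69}}}
After op 17 (replace /wu/xs/m 48): {"a":[{"kfd":90,"sj":72,"ufp":96,"uo":43},82,[97]],"kvu":{"l":36,"nq":{"ol":94,"ucm":4,"zsy":25}},"wu":{"kr":{"br":71,"fi":41,"zy":84},"o":[28,44,9,4],"ta":4,"v":44,"xs":{"m":48,"nt":91,"xm":69}}}
After op 18 (replace /kvu/nq 98): {"a":[{"kfd":90,"sj":72,"ufp":96,"uo":43},82,[97]],"kvu":{"l":36,"nq":98},"wu":{"kr":{"br":71,"fi":41,"zy":84},"o":[28,44,9,4],"ta":4,"v":44,"xs":{"m":48,"nt":91,"xm":69}}}
After op 19 (add /a/0/h 80): {"a":[{"h":80,"kfd":90,"sj":72,"ufp":96,"uo":43},82,[97]],"kvu":{"l":36,"nq":98},"wu":{"kr":{"br":71,"fi":41,"zy":84},"o":[28,44,9,4],"ta":4,"v":44,"xs":{"m":48,"nt":91,"xm":69}}}
After op 20 (remove /wu/kr/br): {"a":[{"h":80,"kfd":90,"sj":72,"ufp":96,"uo":43},82,[97]],"kvu":{"l":36,"nq":98},"wu":{"kr":{"fi":41,"zy":84},"o":[28,44,9,4],"ta":4,"v":44,"xs":{"m":48,"nt":91,"xm":69}}}
After op 21 (add /wu/xs/mo 48): {"a":[{"h":80,"kfd":90,"sj":72,"ufp":96,"uo":43},82,[97]],"kvu":{"l":36,"nq":98},"wu":{"kr":{"fi":41,"zy":84},"o":[28,44,9,4],"ta":4,"v":44,"xs":{"m":48,"mo":48,"nt":91,"xm":69}}}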